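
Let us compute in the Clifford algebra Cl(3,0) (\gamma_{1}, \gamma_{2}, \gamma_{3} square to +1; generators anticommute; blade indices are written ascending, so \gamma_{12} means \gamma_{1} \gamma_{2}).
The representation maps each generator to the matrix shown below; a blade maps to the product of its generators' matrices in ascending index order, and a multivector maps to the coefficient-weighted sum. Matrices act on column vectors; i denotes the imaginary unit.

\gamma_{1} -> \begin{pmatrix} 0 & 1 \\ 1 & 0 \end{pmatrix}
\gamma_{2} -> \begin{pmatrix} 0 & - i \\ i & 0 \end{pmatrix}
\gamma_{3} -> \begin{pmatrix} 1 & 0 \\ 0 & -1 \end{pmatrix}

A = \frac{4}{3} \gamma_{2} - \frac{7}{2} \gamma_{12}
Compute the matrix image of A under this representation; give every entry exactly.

Bivector images (products of the table entries): rho(\gamma_{12}) = rho(\gamma_{1})rho(\gamma_{2}) = \begin{pmatrix} i & 0 \\ 0 & - i \end{pmatrix}.
M = (\frac{4}{3})*rho(\gamma_{2}) + (-\frac{7}{2})*rho(\gamma_{12}), summed entrywise:
Answer: \begin{pmatrix} - \frac{7 i}{2} & - \frac{4 i}{3} \\ \frac{4 i}{3} & \frac{7 i}{2} \end{pmatrix}


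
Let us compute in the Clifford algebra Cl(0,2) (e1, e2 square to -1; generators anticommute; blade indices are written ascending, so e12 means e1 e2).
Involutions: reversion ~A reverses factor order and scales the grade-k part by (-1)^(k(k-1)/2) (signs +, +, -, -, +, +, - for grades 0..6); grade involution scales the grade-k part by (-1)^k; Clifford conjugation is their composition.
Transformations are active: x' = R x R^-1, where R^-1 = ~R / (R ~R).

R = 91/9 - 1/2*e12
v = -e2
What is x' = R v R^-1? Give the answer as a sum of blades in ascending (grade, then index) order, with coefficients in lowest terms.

~R = 91/9 + 1/2*e12, and R ~R = 33205/324, so R^-1 = ~R / (33205/324).
R v = -1/2*e1 - 91/9*e2
Answer: -3276/33205*e1 - 33043/33205*e2


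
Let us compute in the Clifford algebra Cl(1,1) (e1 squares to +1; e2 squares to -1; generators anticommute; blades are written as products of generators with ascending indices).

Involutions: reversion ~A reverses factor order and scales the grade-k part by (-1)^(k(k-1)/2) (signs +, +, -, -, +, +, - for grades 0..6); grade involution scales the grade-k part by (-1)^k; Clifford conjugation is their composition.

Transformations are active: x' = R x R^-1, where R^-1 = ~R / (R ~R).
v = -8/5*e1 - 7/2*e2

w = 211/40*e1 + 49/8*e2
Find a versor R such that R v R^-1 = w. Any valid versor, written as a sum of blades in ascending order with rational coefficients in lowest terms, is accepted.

Take R = v + w = 147/40*e1 + 21/8*e2. Because q(v) = q(w) = -969/100, conjugation by R sends v exactly to w.
Answer: 147/40*e1 + 21/8*e2


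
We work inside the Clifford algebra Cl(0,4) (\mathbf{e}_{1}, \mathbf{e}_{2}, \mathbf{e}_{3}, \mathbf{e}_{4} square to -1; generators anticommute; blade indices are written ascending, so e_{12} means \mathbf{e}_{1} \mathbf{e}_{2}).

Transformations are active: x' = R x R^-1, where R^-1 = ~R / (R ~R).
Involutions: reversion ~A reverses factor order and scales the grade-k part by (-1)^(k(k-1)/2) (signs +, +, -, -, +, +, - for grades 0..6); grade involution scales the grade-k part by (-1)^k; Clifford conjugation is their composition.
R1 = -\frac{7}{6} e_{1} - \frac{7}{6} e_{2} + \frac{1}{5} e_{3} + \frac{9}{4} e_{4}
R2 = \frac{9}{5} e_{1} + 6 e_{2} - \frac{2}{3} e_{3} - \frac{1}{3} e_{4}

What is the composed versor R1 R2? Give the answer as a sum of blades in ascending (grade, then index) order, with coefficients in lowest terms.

Distribute over the terms of R1 (each basis-blade product reordered to ascending indices, repeated generators contracted through their squares):
(-\frac{7}{6} e_{1}) R2 = \frac{21}{10} - 7 e_{12} + \frac{7}{9} e_{13} + \frac{7}{18} e_{14}
(-\frac{7}{6} e_{2}) R2 = 7 + \frac{21}{10} e_{12} + \frac{7}{9} e_{23} + \frac{7}{18} e_{24}
(\frac{1}{5} e_{3}) R2 = \frac{2}{15} - \frac{9}{25} e_{13} - \frac{6}{5} e_{23} - \frac{1}{15} e_{34}
(\frac{9}{4} e_{4}) R2 = \frac{3}{4} - \frac{81}{20} e_{14} - \frac{27}{2} e_{24} + \frac{3}{2} e_{34}
Summing the partial products and collecting blades:
Answer: \frac{599}{60} - \frac{49}{10} e_{12} + \frac{94}{225} e_{13} - \frac{659}{180} e_{14} - \frac{19}{45} e_{23} - \frac{118}{9} e_{24} + \frac{43}{30} e_{34}


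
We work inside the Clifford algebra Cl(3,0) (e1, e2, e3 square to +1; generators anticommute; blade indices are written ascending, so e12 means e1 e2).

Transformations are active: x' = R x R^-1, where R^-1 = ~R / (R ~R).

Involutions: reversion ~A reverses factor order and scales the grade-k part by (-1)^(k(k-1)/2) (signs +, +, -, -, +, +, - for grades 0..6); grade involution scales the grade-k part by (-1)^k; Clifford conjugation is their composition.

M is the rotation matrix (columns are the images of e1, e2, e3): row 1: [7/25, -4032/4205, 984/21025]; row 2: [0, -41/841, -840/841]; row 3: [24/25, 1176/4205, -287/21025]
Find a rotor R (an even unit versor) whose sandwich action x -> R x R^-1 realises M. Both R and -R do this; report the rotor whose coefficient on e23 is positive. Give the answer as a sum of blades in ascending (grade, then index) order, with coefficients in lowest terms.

Method: write R = a + b12*e12 + b13*e13 + b23*e23 with a^2 + b12^2 + b13^2 + b23^2 = 1 (so R^-1 = ~R). Expanding the columns R e_j ~R gives tr M = 4a^2 - 1 and, from the antisymmetric part, M21 - M12 = -4a*b12, M13 - M31 = 4a*b13, M32 - M23 = -4a*b23.
Here tr M = 183/841, so a^2 = (1 + tr M)/4 = 256/841 and a = ±16/29. Taking a = 16/29: M21 - M12 = 4032/4205, M13 - M31 = -768/841, M32 - M23 = 5376/4205, giving b12 = -63/145, b13 = -12/29, b23 = -84/145, i.e. R = 16/29 - 63/145*e12 - 12/29*e13 - 84/145*e23.
Its e23 coefficient is negative, so report the other preimage -R.
Answer: -16/29 + 63/145*e12 + 12/29*e13 + 84/145*e23. Why the constraint matters: R and -R act identically through the sandwich — M has trace 183/841 either way — so only the sign condition on e23 picks one of the two preimages.


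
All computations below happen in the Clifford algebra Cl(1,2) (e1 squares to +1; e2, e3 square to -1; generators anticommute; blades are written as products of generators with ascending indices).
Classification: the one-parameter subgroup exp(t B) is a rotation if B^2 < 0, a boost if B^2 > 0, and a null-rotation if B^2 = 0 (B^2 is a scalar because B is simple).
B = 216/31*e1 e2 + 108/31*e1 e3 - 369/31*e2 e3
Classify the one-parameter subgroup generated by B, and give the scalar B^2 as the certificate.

B^2 term by term: the squares give (216/31)^2*(e1 e2)^2 + (108/31)^2*(e1 e3)^2 + (-369/31)^2*(e2 e3)^2 = 46656/961*(+1) + 11664/961*(+1) + 136161/961*(-1) = -81 (each basis 2-blade squares to minus the product of its generators' squares); cross terms between blades sharing an index anticommute and cancel. So B^2 = -81.
Answer: rotation, certificate B^2 = -81. B^2 = -81 is basis-independent, so its sign is the whole story.


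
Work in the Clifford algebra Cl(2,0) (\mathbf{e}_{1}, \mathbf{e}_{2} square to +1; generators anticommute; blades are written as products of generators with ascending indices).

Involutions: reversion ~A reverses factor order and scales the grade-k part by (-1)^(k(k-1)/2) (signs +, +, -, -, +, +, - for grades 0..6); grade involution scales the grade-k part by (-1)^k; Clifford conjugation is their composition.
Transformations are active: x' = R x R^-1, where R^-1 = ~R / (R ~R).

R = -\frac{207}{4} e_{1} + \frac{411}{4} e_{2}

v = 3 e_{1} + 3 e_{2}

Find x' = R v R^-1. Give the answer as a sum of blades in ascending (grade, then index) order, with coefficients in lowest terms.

~R = -\frac{207}{4} e_{1} + \frac{411}{4} e_{2}, and R ~R = \frac{105885}{8}, so R^-1 = ~R / (\frac{105885}{8}).
R v = 153 - \frac{927}{2} e_{1} e_{2}
Answer: -\frac{49371}{11765} e_{1} - \frac{7347}{11765} e_{2}


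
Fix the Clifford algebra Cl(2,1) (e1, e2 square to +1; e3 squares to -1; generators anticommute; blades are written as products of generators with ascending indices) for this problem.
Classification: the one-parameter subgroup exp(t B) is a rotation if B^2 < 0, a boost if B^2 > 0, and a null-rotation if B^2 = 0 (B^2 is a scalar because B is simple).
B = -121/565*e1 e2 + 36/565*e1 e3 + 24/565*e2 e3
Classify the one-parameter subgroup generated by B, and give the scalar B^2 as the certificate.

B^2 term by term: the squares give (-121/565)^2*(e1 e2)^2 + (36/565)^2*(e1 e3)^2 + (24/565)^2*(e2 e3)^2 = 14641/319225*(-1) + 1296/319225*(+1) + 576/319225*(+1) = -1/25 (each basis 2-blade squares to minus the product of its generators' squares); cross terms between blades sharing an index anticommute and cancel. So B^2 = -1/25.
Answer: rotation, certificate B^2 = -1/25. Because -1/25 is invariant under every versor sandwich, the classification follows from its sign alone.


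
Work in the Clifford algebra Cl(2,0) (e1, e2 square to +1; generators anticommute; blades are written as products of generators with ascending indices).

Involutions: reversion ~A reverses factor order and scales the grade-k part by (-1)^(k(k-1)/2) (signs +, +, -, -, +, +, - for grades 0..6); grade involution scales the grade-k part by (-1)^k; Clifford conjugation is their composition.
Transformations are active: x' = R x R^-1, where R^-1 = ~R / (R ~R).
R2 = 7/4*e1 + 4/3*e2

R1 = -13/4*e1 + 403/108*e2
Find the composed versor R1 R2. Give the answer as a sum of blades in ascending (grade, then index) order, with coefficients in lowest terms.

Distribute over the terms of R1 (each basis-blade product reordered to ascending indices, repeated generators contracted through their squares):
(-13/4*e1) R2 = -91/16 - 13/3*e1 e2
(403/108*e2) R2 = 403/81 - 2821/432*e1 e2
Summing the partial products and collecting blades:
Answer: -923/1296 - 4693/432*e1 e2


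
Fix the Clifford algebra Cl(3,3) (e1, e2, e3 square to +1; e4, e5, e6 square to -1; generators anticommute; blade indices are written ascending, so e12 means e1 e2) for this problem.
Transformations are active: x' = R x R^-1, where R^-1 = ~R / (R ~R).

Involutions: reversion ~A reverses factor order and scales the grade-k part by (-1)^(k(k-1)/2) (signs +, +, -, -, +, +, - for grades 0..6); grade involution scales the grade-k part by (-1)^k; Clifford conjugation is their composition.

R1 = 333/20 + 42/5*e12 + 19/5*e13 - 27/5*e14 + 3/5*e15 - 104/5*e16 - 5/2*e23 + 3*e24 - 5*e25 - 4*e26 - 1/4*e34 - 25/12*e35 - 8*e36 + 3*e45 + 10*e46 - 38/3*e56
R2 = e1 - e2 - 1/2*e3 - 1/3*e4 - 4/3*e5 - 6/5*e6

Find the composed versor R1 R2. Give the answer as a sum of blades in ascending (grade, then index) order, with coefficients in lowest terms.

Distribute over the terms of R2 (each basis-blade product reordered to ascending indices, repeated generators contracted through their squares):
R1 (e1) = 333/20*e1 - 42/5*e2 - 19/5*e3 + 27/5*e4 - 3/5*e5 + 104/5*e6 - 5/2*e123 + 3*e124 - 5*e125 - 4*e126 - 1/4*e134 - 25/12*e135 - 8*e136 + 3*e145 + 10*e146 - 38/3*e156
R1 (-e2) = -42/5*e1 - 333/20*e2 - 5/2*e3 + 3*e4 - 5*e5 - 4*e6 + 19/5*e123 - 27/5*e124 + 3/5*e125 - 104/5*e126 + 1/4*e234 + 25/12*e235 + 8*e236 - 3*e245 - 10*e246 + 38/3*e256
R1 (-1/2*e3) = -19/10*e1 + 5/4*e2 - 333/40*e3 - 1/8*e4 - 25/24*e5 - 4*e6 - 21/5*e123 - 27/10*e134 + 3/10*e135 - 52/5*e136 + 3/2*e234 - 5/2*e235 - 2*e236 - 3/2*e345 - 5*e346 + 19/3*e356
R1 (-1/3*e4) = -9/5*e1 + e2 - 1/12*e3 - 111/20*e4 - e5 - 10/3*e6 - 14/5*e124 - 19/15*e134 + 1/5*e145 - 104/15*e146 + 5/6*e234 - 5/3*e245 - 4/3*e246 - 25/36*e345 - 8/3*e346 + 38/9*e456
R1 (-4/3*e5) = 4/5*e1 - 20/3*e2 - 25/9*e3 + 4*e4 - 111/5*e5 + 152/9*e6 - 56/5*e125 - 76/15*e135 + 36/5*e145 - 416/15*e156 + 10/3*e235 - 4*e245 - 16/3*e256 + 1/3*e345 - 32/3*e356 + 40/3*e456
R1 (-6/5*e6) = -624/25*e1 - 24/5*e2 - 48/5*e3 + 12*e4 - 76/5*e5 - 999/50*e6 - 252/25*e126 - 114/25*e136 + 162/25*e146 - 18/25*e156 + 3*e236 - 18/5*e246 + 6*e256 + 3/10*e346 + 5/2*e356 - 18/5*e456
Summing the partial products and collecting blades:
Answer: -1961/100*e1 - 514/15*e2 - 9751/360*e3 + 749/40*e4 - 1081/24*e5 + 2869/450*e6 - 29/10*e123 - 26/5*e124 - 78/5*e125 - 872/25*e126 - 253/60*e134 - 137/20*e135 - 574/25*e136 + 52/5*e145 + 716/75*e146 - 1028/25*e156 + 31/12*e234 + 35/12*e235 + 9*e236 - 26/3*e245 - 224/15*e246 + 40/3*e256 - 67/36*e345 - 221/30*e346 - 11/6*e356 + 628/45*e456


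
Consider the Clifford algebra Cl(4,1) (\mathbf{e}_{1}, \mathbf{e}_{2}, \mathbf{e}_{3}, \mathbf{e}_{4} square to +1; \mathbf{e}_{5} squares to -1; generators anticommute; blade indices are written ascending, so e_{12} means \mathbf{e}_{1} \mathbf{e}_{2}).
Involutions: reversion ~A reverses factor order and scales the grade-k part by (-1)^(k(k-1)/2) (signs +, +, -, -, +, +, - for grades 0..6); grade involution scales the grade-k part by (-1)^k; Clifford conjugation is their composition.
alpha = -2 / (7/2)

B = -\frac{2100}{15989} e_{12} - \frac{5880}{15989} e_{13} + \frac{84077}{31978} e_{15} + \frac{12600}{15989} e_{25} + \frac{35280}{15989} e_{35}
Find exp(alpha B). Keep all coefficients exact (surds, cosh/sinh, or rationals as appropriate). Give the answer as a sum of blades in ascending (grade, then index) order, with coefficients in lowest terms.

B^2 term by term: the squares give (-\frac{2100}{15989})^2*(e_{12})^2 + (-\frac{5880}{15989})^2*(e_{13})^2 + (\frac{84077}{31978})^2*(e_{15})^2 + (\frac{12600}{15989})^2*(e_{25})^2 + (\frac{35280}{15989})^2*(e_{35})^2 = \frac{4410000}{255648121}*(-1) + \frac{34574400}{255648121}*(-1) + \frac{7068941929}{1022592484}*(+1) + \frac{158760000}{255648121}*(+1) + \frac{1244678400}{255648121}*(+1) = \frac{49}{4} (each basis 2-blade squares to minus the product of its generators' squares); cross terms between blades sharing an index anticommute and cancel; the commuting (index-disjoint) pairs give grade-4 terms 2*c*c'*(blade product), which cancel blade by blade — e_{1235}: -\frac{148176000}{255648121} + \frac{148176000}{255648121} = 0 — confirming B is simple. So B^2 = \frac{49}{4}.
B^2 = \frac{49}{4} — the positive square puts this in the hyperbolic regime; l = \frac{7}{2}, alpha*l = -2, so exp(alpha B) = cosh(-2) + (sinh(-2)/(\frac{7}{2}))*B = \cosh{\left(2 \right)} + (- \frac{2 \sinh{\left(2 \right)}}{7})*B.
Answer: \cosh{\left(2 \right)} + \frac{600 \sinh{\left(2 \right)}}{15989} e_{12} + \frac{1680 \sinh{\left(2 \right)}}{15989} e_{13} - \frac{12011 \sinh{\left(2 \right)}}{15989} e_{15} - \frac{3600 \sinh{\left(2 \right)}}{15989} e_{25} - \frac{10080 \sinh{\left(2 \right)}}{15989} e_{35}


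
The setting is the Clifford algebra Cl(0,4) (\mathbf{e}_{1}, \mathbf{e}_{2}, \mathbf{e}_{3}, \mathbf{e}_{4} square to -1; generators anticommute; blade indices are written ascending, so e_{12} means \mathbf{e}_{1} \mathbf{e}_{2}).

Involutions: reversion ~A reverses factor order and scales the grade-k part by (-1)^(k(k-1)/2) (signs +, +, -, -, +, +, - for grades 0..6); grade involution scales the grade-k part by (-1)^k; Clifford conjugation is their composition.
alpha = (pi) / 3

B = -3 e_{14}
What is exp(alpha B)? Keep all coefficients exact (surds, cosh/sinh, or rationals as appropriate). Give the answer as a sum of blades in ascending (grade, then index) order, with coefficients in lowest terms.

B^2 = (-3)^2*(e_{14})^2 = 9*(-1) = -9 (a basis 2-blade squares to minus the product of its generators' squares).
B^2 = -9 — circular case — the even/odd split gives cos and sin: l = 3, alpha*l = \pi, so exp(alpha B) = cos(\pi) + (sin(\pi)/3)*B = -1 + (0)*B.
Answer: -1


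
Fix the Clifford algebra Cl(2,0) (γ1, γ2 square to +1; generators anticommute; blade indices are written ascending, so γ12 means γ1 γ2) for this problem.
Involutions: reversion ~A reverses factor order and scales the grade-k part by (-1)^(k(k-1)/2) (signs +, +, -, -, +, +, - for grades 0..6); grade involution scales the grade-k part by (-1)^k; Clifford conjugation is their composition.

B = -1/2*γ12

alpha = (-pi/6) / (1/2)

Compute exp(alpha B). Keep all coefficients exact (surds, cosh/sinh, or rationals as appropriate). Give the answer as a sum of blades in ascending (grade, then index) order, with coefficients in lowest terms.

B^2 = (-1/2)^2*(γ12)^2 = 1/4*(-1) = -1/4 (a basis 2-blade squares to minus the product of its generators' squares).
B^2 = -1/4 — circular case — the even/odd split gives cos and sin: l = 1/2, alpha*l = -pi/6, so exp(alpha B) = cos(-pi/6) + (sin(-pi/6)/(1/2))*B = sqrt(3)/2 + (-1)*B.
Answer: sqrt(3)/2 + 1/2*γ12


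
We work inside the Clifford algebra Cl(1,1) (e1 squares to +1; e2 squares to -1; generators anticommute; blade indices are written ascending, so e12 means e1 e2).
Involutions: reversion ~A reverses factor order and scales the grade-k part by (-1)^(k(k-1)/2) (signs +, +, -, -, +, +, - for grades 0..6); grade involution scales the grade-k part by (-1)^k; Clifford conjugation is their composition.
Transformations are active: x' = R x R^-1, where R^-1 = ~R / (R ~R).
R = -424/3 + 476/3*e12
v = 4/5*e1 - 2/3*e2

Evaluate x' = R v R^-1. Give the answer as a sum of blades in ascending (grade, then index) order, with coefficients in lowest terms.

~R = -424/3 - 476/3*e12, and R ~R = -5200, so R^-1 = ~R / (-5200).
R v = -328/45*e1 - 1472/45*e2
Answer: -52484/43875*e1 - 48766/43875*e2


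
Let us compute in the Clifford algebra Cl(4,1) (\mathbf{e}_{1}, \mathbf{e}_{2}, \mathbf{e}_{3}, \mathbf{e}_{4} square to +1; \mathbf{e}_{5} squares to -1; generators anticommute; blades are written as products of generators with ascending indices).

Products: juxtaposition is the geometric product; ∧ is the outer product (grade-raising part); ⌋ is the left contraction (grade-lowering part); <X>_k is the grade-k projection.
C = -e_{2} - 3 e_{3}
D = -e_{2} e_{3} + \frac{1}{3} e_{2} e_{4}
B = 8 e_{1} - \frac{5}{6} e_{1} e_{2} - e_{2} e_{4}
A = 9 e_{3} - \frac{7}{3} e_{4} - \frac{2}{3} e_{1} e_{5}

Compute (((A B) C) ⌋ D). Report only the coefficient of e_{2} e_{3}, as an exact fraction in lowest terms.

step 1: -\frac{7}{3} e_{2} + \frac{16}{3} e_{5} - 72 e_{1} e_{3} + \frac{56}{3} e_{1} e_{4} + \frac{5}{9} e_{2} e_{5} - \frac{15}{2} e_{1} e_{2} e_{3} + \frac{35}{18} e_{1} e_{2} e_{4} + 9 e_{2} e_{3} e_{4} + \frac{2}{3} e_{1} e_{2} e_{4} e_{5}
step 2: \frac{7}{3} + 216 e_{1} + \frac{5}{9} e_{5} + \frac{45}{2} e_{1} e_{2} - \frac{15}{2} e_{1} e_{3} + \frac{35}{18} e_{1} e_{4} + 7 e_{2} e_{3} + 27 e_{2} e_{4} + \frac{16}{3} e_{2} e_{5} - 9 e_{3} e_{4} + 16 e_{3} e_{5} - 72 e_{1} e_{2} e_{3} + \frac{56}{3} e_{1} e_{2} e_{4} + 56 e_{1} e_{3} e_{4} - \frac{2}{3} e_{1} e_{4} e_{5} + \frac{5}{3} e_{2} e_{3} e_{5} + \frac{35}{6} e_{1} e_{2} e_{3} e_{4} - 2 e_{1} e_{2} e_{3} e_{4} e_{5}
step 3: -2 - \frac{7}{3} e_{2} e_{3} + \frac{7}{9} e_{2} e_{4}
Answer: -\frac{7}{3}


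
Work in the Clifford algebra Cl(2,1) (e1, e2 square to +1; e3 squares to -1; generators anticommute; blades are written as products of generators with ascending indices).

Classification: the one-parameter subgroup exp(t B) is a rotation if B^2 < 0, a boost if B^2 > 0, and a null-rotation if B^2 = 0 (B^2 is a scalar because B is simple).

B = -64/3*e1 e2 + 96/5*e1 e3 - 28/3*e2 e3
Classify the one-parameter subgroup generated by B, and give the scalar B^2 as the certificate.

B^2 term by term: the squares give (-64/3)^2*(e1 e2)^2 + (96/5)^2*(e1 e3)^2 + (-28/3)^2*(e2 e3)^2 = 4096/9*(-1) + 9216/25*(+1) + 784/9*(+1) = 16/25 (each basis 2-blade squares to minus the product of its generators' squares); cross terms between blades sharing an index anticommute and cancel. So B^2 = 16/25.
Answer: boost, certificate B^2 = 16/25. The class reads off the invariant scalar 16/25 directly.


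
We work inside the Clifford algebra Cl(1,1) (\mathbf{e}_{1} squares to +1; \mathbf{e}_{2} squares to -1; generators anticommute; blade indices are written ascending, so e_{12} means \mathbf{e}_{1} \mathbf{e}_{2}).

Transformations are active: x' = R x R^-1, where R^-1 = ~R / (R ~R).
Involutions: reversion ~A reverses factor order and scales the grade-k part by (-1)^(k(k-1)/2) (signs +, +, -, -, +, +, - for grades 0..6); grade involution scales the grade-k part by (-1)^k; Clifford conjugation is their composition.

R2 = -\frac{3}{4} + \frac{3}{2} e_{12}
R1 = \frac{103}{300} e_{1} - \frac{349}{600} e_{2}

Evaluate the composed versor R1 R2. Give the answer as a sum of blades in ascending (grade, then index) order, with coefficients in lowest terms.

Distribute over the terms of R1 (each basis-blade product reordered to ascending indices, repeated generators contracted through their squares):
(\frac{103}{300} e_{1}) R2 = -\frac{103}{400} e_{1} + \frac{103}{200} e_{2}
(-\frac{349}{600} e_{2}) R2 = -\frac{349}{400} e_{1} + \frac{349}{800} e_{2}
Summing the partial products and collecting blades:
Answer: -\frac{113}{100} e_{1} + \frac{761}{800} e_{2}


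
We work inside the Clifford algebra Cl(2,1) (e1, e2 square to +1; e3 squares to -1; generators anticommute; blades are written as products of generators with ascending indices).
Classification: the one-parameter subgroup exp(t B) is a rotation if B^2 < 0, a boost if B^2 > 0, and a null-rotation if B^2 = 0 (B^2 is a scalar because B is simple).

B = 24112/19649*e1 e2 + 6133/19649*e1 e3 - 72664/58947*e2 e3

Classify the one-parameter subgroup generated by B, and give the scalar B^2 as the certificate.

B^2 term by term: the squares give (24112/19649)^2*(e1 e2)^2 + (6133/19649)^2*(e1 e3)^2 + (-72664/58947)^2*(e2 e3)^2 = 581388544/386083201*(-1) + 37613689/386083201*(+1) + 5280056896/3474748809*(+1) = 1/9 (each basis 2-blade squares to minus the product of its generators' squares); cross terms between blades sharing an index anticommute and cancel. So B^2 = 1/9.
Answer: boost, certificate B^2 = 1/9. Check the certificate: B^2 = 1/9, and that sign is decisive whatever form B takes.


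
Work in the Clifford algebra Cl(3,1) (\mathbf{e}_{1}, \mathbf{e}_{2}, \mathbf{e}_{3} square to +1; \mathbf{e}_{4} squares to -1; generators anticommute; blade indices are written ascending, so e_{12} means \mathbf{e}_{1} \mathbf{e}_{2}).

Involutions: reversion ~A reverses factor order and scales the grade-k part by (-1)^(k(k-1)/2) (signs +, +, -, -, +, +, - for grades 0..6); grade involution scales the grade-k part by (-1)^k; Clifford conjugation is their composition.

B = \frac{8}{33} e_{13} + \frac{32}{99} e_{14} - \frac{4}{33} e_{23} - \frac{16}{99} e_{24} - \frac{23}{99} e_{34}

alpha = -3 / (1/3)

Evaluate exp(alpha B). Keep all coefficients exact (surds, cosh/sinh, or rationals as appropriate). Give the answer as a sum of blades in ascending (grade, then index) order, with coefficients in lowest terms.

B^2 term by term: the squares give (\frac{8}{33})^2*(e_{13})^2 + (\frac{32}{99})^2*(e_{14})^2 + (-\frac{4}{33})^2*(e_{23})^2 + (-\frac{16}{99})^2*(e_{24})^2 + (-\frac{23}{99})^2*(e_{34})^2 = \frac{64}{1089}*(-1) + \frac{1024}{9801}*(+1) + \frac{16}{1089}*(-1) + \frac{256}{9801}*(+1) + \frac{529}{9801}*(+1) = \frac{1}{9} (each basis 2-blade squares to minus the product of its generators' squares); cross terms between blades sharing an index anticommute and cancel; the commuting (index-disjoint) pairs give grade-4 terms 2*c*c'*(blade product), which cancel blade by blade — e_{1234}: \frac{256}{3267} - \frac{256}{3267} = 0 — confirming B is simple. So B^2 = \frac{1}{9}.
B^2 = \frac{1}{9} — a positive square means the series sums to a boost: l = \frac{1}{3}, alpha*l = -3, so exp(alpha B) = cosh(-3) + (sinh(-3)/(\frac{1}{3}))*B = \cosh{\left(3 \right)} + (- 3 \sinh{\left(3 \right)})*B.
Answer: \cosh{\left(3 \right)} - \frac{8 \sinh{\left(3 \right)}}{11} e_{13} - \frac{32 \sinh{\left(3 \right)}}{33} e_{14} + \frac{4 \sinh{\left(3 \right)}}{11} e_{23} + \frac{16 \sinh{\left(3 \right)}}{33} e_{24} + \frac{23 \sinh{\left(3 \right)}}{33} e_{34}


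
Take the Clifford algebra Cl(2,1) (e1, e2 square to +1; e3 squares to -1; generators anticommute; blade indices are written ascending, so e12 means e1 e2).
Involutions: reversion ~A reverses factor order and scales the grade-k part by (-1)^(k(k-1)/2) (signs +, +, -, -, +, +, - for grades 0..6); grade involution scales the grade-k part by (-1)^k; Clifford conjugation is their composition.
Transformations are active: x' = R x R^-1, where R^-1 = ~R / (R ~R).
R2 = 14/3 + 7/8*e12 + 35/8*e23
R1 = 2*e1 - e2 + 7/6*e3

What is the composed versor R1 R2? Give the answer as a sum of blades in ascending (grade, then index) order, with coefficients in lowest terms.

Distribute over the terms of R1 (each basis-blade product reordered to ascending indices, repeated generators contracted through their squares):
(2*e1) R2 = 28/3*e1 + 7/4*e2 + 35/4*e123
(-e2) R2 = 7/8*e1 - 14/3*e2 - 35/8*e3
(7/6*e3) R2 = 245/48*e2 + 49/9*e3 + 49/48*e123
Summing the partial products and collecting blades:
Answer: 245/24*e1 + 35/16*e2 + 77/72*e3 + 469/48*e123


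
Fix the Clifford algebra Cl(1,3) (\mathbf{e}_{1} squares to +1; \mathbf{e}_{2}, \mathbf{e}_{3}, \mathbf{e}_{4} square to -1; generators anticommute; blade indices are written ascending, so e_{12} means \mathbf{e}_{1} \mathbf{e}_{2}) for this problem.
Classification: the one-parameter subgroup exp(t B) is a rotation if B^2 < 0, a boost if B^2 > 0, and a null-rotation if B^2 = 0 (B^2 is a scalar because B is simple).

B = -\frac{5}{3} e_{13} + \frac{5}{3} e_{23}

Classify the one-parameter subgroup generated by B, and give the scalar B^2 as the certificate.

B^2 term by term: the squares give (-\frac{5}{3})^2*(e_{13})^2 + (\frac{5}{3})^2*(e_{23})^2 = \frac{25}{9}*(+1) + \frac{25}{9}*(-1) = 0 (each basis 2-blade squares to minus the product of its generators' squares); cross terms between blades sharing an index anticommute and cancel. So B^2 = 0.
Answer: null-rotation, certificate B^2 = 0. No conjugation can change B^2 = 0; the sign gives the class.


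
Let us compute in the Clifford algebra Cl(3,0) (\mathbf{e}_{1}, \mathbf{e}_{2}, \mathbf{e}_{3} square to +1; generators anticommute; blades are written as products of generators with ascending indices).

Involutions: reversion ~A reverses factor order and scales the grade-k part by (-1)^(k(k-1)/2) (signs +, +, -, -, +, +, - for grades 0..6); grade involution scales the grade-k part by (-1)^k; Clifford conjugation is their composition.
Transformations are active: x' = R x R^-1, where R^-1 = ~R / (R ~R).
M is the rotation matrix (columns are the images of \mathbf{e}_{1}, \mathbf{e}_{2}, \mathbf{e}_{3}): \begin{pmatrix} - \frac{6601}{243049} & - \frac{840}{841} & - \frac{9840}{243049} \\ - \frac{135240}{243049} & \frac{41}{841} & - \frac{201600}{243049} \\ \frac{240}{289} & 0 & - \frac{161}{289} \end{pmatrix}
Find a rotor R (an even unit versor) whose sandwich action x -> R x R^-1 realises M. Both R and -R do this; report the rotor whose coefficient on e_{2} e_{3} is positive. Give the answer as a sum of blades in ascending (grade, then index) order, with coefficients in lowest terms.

Method: write R = a + b12*e_{1} e_{2} + b13*e_{1} e_{3} + b23*e_{2} e_{3} with a^2 + b12^2 + b13^2 + b23^2 = 1 (so R^-1 = ~R). Expanding the columns R e_j ~R gives tr M = 4a^2 - 1 and, from the antisymmetric part, M21 - M12 = -4a*b12, M13 - M31 = 4a*b13, M32 - M23 = -4a*b23.
Here tr M = -\frac{130153}{243049}, so a^2 = (1 + tr M)/4 = \frac{28224}{243049} and a = ±\frac{168}{493}. Taking a = \frac{168}{493}: M21 - M12 = \frac{107520}{243049}, M13 - M31 = -\frac{211680}{243049}, M32 - M23 = \frac{201600}{243049}, giving b12 = -\frac{160}{493}, b13 = -\frac{315}{493}, b23 = -\frac{300}{493}, i.e. R = \frac{168}{493} - \frac{160}{493} e_{1} e_{2} - \frac{315}{493} e_{1} e_{3} - \frac{300}{493} e_{2} e_{3}.
Its e_{2} e_{3} coefficient is negative, so report the other preimage -R.
Answer: -\frac{168}{493} + \frac{160}{493} e_{1} e_{2} + \frac{315}{493} e_{1} e_{3} + \frac{300}{493} e_{2} e_{3}. Recall the cover is two-to-one: with M of trace -\frac{130153}{243049}, both preimages act alike, and the stated e_{2} e_{3} sign chooses the sheet.


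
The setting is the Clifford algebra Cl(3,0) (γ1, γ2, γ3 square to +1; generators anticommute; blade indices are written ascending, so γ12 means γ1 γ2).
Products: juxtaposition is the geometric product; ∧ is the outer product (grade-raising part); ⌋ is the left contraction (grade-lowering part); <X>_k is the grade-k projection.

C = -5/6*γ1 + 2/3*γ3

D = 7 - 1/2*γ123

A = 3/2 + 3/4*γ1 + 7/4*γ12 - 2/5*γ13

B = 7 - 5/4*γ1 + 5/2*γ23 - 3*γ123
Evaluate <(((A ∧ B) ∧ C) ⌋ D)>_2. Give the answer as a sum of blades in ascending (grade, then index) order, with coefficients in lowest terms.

step 1: 21/2 + 27/8*γ1 + 49/4*γ12 - 14/5*γ13 + 15/4*γ23 - 21/8*γ123
step 2: -35/4*γ1 + 7*γ3 + 9/4*γ13 + 121/24*γ123
step 3: 121/48 - 9/8*γ2 - 7/2*γ12 + 35/8*γ23
step 4: -7/2*γ12 + 35/8*γ23
Answer: -7/2*γ12 + 35/8*γ23


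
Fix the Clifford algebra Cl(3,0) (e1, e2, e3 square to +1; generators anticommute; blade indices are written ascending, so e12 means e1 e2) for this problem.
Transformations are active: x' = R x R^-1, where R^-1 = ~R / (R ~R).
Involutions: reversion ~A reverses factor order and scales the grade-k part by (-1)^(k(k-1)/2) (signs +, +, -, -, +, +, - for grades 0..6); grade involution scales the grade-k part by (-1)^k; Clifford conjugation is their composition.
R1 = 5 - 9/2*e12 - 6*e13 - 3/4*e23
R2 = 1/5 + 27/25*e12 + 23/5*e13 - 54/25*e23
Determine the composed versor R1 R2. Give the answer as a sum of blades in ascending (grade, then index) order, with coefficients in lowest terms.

Distribute over the terms of R1 (each basis-blade product reordered to ascending indices, repeated generators contracted through their squares):
(5) R2 = 1 + 27/5*e12 + 23*e13 - 54/5*e23
(-9/2*e12) R2 = 243/50 - 9/10*e12 + 243/25*e13 + 207/10*e23
(-6*e13) R2 = 138/5 - 324/25*e12 - 6/5*e13 - 162/25*e23
(-3/4*e23) R2 = -81/50 - 69/20*e12 + 81/100*e13 - 3/20*e23
Summing the partial products and collecting blades:
Answer: 796/25 - 1191/100*e12 + 3233/100*e13 + 327/100*e23


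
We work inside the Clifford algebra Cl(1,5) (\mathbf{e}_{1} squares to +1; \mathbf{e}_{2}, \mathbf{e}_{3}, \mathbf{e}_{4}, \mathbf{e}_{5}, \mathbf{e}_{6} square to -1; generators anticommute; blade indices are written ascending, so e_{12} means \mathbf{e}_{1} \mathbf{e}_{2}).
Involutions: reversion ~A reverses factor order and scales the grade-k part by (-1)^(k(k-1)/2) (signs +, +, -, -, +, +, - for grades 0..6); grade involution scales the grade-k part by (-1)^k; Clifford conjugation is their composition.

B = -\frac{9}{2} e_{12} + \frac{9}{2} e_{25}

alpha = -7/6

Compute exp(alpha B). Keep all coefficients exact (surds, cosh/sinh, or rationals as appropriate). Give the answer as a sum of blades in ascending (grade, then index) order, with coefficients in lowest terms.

B^2 term by term: the squares give (-\frac{9}{2})^2*(e_{12})^2 + (\frac{9}{2})^2*(e_{25})^2 = \frac{81}{4}*(+1) + \frac{81}{4}*(-1) = 0 (each basis 2-blade squares to minus the product of its generators' squares); cross terms between blades sharing an index anticommute and cancel. So B^2 = 0.
B^2 = 0, so the series truncates immediately: exp(alpha B) = 1 + alpha B (parabolic case).
Answer: 1 + \frac{21}{4} e_{12} - \frac{21}{4} e_{25}


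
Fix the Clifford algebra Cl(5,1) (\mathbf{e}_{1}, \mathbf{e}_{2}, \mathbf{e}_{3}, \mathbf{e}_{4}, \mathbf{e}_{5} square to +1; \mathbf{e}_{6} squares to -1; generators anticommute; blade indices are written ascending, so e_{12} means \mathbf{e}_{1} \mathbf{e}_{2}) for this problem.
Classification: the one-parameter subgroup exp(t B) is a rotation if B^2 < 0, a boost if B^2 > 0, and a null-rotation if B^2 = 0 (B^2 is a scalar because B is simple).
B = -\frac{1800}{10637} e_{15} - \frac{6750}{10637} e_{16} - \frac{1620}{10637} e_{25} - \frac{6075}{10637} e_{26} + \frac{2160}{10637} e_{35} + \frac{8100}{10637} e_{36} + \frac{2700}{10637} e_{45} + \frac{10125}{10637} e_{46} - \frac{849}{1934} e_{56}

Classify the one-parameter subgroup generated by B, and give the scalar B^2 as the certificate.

B^2 term by term: the squares give (-\frac{1800}{10637})^2*(e_{15})^2 + (-\frac{6750}{10637})^2*(e_{16})^2 + (-\frac{1620}{10637})^2*(e_{25})^2 + (-\frac{6075}{10637})^2*(e_{26})^2 + (\frac{2160}{10637})^2*(e_{35})^2 + (\frac{8100}{10637})^2*(e_{36})^2 + (\frac{2700}{10637})^2*(e_{45})^2 + (\frac{10125}{10637})^2*(e_{46})^2 + (-\frac{849}{1934})^2*(e_{56})^2 = \frac{3240000}{113145769}*(-1) + \frac{45562500}{113145769}*(+1) + \frac{2624400}{113145769}*(-1) + \frac{36905625}{113145769}*(+1) + \frac{4665600}{113145769}*(-1) + \frac{65610000}{113145769}*(+1) + \frac{7290000}{113145769}*(-1) + \frac{102515625}{113145769}*(+1) + \frac{720801}{3740356}*(+1) = \frac{9}{4} (each basis 2-blade squares to minus the product of its generators' squares); cross terms between blades sharing an index anticommute and cancel; the commuting (index-disjoint) pairs give grade-4 terms 2*c*c'*(blade product), which cancel blade by blade — e_{1256}: -\frac{21870000}{113145769} + \frac{21870000}{113145769} = 0; e_{1356}: \frac{29160000}{113145769} - \frac{29160000}{113145769} = 0; e_{1456}: \frac{36450000}{113145769} - \frac{36450000}{113145769} = 0; e_{2356}: \frac{26244000}{113145769} - \frac{26244000}{113145769} = 0; e_{2456}: \frac{32805000}{113145769} - \frac{32805000}{113145769} = 0; e_{3456}: -\frac{43740000}{113145769} + \frac{43740000}{113145769} = 0 — confirming B is simple. So B^2 = \frac{9}{4}.
Answer: boost, certificate B^2 = \frac{9}{4}. Certificate logic: \frac{9}{4} is a conjugation-invariant scalar, so its sign fixes rotation versus boost versus null-rotation outright.


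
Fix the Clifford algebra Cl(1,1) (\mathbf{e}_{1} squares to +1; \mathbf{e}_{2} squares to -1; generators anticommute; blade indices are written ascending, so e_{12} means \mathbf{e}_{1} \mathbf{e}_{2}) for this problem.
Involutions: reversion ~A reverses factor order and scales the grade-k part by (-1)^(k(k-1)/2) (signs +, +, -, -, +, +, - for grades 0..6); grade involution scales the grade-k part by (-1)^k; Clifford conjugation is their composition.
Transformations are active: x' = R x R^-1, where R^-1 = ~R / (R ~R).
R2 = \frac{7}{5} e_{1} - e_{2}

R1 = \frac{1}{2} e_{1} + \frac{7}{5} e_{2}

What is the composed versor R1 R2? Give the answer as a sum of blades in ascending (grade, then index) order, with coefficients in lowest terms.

Distribute over the terms of R1 (each basis-blade product reordered to ascending indices, repeated generators contracted through their squares):
(\frac{1}{2} e_{1}) R2 = \frac{7}{10} - \frac{1}{2} e_{12}
(\frac{7}{5} e_{2}) R2 = \frac{7}{5} - \frac{49}{25} e_{12}
Summing the partial products and collecting blades:
Answer: \frac{21}{10} - \frac{123}{50} e_{12}


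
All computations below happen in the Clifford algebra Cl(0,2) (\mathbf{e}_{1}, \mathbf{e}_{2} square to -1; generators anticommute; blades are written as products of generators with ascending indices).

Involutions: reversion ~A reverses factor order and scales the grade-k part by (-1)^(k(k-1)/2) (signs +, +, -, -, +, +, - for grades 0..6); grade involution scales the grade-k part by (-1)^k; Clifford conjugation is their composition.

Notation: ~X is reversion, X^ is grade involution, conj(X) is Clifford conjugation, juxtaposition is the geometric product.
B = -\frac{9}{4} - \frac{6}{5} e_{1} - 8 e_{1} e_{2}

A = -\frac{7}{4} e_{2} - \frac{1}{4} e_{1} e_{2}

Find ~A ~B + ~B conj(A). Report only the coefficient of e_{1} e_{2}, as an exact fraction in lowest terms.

first term: -2 - 14 e_{1} + \frac{291}{80} e_{2} - \frac{213}{80} e_{1} e_{2}
second term: -2 - 14 e_{1} - \frac{291}{80} e_{2} - \frac{213}{80} e_{1} e_{2}
Answer: -\frac{213}{40}


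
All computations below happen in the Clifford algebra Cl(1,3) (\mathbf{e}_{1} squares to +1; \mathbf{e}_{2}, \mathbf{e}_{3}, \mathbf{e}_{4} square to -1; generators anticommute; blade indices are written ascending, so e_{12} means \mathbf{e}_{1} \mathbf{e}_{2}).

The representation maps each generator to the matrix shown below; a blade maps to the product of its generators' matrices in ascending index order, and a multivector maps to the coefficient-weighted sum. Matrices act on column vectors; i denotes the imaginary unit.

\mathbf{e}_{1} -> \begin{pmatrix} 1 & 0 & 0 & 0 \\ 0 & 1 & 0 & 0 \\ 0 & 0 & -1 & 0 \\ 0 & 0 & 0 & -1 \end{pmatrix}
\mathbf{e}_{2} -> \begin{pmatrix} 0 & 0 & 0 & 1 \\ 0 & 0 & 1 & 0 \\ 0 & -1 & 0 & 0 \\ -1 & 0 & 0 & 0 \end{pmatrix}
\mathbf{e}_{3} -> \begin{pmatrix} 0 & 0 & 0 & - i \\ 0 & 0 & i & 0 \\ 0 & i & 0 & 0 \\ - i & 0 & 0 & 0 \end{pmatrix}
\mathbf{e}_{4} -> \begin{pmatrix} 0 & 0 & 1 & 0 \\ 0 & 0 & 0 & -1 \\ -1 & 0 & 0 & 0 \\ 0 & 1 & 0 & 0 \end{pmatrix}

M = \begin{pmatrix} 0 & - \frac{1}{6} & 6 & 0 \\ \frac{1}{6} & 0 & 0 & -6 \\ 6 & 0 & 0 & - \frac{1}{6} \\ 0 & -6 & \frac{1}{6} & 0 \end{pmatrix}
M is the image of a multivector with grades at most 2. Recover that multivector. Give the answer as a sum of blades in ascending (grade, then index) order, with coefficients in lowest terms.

Method: the blade images are trace-orthogonal — tr(rho(e_A) rho(e_B)^-1) = 4 if A = B and 0 otherwise — and rho(e_A)^-1 = (e_A)^2 * rho(e_A) with (e_A)^2 = +1 or -1, so the coefficient of e_A in the preimage is (e_A)^2 * tr(M rho(e_A))/4.
Nonzero projections over blades of grade <= 2: e_{14}: (e_{14})^2 = +1, tr(M rho(e_{14})) = 24, coefficient 6; e_{24}: (e_{24})^2 = -1, tr(M rho(e_{24})) = \frac{2}{3}, coefficient -\frac{1}{6}. Every other blade of grade <= 2 projects to 0.
Answer: 6 e_{14} - \frac{1}{6} e_{24}


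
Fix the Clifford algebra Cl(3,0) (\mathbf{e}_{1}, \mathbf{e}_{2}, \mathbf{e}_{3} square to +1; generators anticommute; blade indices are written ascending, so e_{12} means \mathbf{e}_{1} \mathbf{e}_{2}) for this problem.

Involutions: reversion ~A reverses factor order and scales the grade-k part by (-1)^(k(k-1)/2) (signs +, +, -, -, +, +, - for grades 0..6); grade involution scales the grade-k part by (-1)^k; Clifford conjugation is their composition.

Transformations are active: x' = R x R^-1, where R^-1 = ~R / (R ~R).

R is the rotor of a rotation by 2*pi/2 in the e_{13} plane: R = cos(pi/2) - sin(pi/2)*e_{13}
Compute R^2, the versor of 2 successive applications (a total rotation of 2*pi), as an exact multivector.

Rotor phase runs at HALF the rotation angle; powers of one rotor simply add phase, so after 2 steps in e_{13} the phase is 2*pi/2 = \pi and R^2 = cos(\pi) - sin(\pi)*e_{13}.
cos(\pi) = -1 and sin(\pi) = 0, so R^2 = -1. The total rotation 2*pi is 1 full turn, so every vector returns to itself, yet the rotor is -1, on the OTHER sheet of the double cover (an odd number of 2*pi turns).
Answer: -1


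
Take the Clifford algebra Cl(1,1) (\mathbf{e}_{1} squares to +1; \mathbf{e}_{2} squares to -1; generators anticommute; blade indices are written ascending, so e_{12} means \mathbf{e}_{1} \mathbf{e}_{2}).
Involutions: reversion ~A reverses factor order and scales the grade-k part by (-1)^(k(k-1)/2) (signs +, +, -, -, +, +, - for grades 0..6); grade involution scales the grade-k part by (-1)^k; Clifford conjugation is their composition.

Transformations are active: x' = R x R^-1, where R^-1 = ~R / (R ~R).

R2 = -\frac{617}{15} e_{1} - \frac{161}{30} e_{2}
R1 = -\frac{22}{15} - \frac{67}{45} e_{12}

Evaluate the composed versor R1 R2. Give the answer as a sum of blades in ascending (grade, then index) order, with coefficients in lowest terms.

Distribute over the terms of R1 (each basis-blade product reordered to ascending indices, repeated generators contracted through their squares):
(-\frac{22}{15}) R2 = \frac{13574}{225} e_{1} + \frac{1771}{225} e_{2}
(-\frac{67}{45} e_{12}) R2 = -\frac{10787}{1350} e_{1} - \frac{41339}{675} e_{2}
Summing the partial products and collecting blades:
Answer: \frac{70657}{1350} e_{1} - \frac{36026}{675} e_{2}


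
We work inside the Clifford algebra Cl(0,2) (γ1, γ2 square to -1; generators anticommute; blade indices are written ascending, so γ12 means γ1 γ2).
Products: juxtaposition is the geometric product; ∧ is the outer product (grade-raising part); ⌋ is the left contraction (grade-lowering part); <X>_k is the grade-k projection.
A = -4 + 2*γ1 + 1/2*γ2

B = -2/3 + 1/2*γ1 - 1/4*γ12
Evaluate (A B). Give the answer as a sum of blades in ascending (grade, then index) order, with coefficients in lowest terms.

step 1: 5/3 - 83/24*γ1 + 1/6*γ2 + 3/4*γ12
Answer: 5/3 - 83/24*γ1 + 1/6*γ2 + 3/4*γ12


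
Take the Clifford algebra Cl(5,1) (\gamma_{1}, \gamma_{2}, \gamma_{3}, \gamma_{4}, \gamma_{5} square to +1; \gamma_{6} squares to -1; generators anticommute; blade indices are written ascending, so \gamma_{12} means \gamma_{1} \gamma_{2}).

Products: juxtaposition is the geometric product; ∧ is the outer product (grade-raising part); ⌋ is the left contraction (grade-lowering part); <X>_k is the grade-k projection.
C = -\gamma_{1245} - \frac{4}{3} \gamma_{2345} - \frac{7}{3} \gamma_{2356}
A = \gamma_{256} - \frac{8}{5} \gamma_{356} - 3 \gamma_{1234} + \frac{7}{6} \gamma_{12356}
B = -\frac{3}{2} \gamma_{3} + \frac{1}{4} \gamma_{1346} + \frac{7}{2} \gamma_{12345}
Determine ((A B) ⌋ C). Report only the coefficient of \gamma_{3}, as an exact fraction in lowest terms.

step 1: -\frac{21}{2} \gamma_{5} - \frac{3}{4} \gamma_{26} + \frac{49}{12} \gamma_{46} + \frac{12}{5} \gamma_{56} - \frac{9}{2} \gamma_{124} - \frac{2}{5} \gamma_{145} - \frac{7}{24} \gamma_{245} + \frac{28}{5} \gamma_{1246} - \frac{7}{4} \gamma_{1256} + \frac{7}{2} \gamma_{1346} - \frac{3}{2} \gamma_{2356} + \frac{1}{4} \gamma_{12345}
step 2: -\frac{7}{2} + \frac{7}{24} \gamma_{1} - \frac{2}{5} \gamma_{2} - \frac{7}{18} \gamma_{3} - \frac{9}{2} \gamma_{5} - \frac{28}{5} \gamma_{23} + \frac{7}{4} \gamma_{35} - \frac{21}{2} \gamma_{124} - 14 \gamma_{234} + \frac{49}{2} \gamma_{236}
Answer: -\frac{7}{18}
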